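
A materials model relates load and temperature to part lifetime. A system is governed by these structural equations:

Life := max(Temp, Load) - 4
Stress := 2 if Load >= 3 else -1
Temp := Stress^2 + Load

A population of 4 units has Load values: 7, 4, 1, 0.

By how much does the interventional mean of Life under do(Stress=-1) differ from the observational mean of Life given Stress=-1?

Every unit gets Stress=-1 under the intervention. Life values become 4, 1, -2, -3; E[Life|do(Stress=-1)] = 0.
Conditioning on Stress=-1 selects the 2 unit(s) with Load ∈ {1, 0}. Their Life values: -2, -3. Mean = -2.5.
Difference = 0 − (-2.5) = 2.5.

2.5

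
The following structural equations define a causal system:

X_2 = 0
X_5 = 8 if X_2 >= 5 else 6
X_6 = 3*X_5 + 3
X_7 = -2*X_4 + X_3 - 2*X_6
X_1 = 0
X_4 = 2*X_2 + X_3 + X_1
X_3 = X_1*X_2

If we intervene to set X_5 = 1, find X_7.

-12

Under do(X_5=1), the mechanism X_5 = 8 if X_2 >= 5 else 6 is discarded; X_5 is fixed at 1.
X_3 = X_1*X_2  [with X_1=0, X_2=0]  = 0
X_4 = 2*X_2 + X_3 + X_1  [with X_2=0, X_3=0, X_1=0]  = 0
X_6 = 3*X_5 + 3  [with X_5=1]  = 6
X_7 = -2*X_4 + X_3 - 2*X_6  [with X_4=0, X_3=0, X_6=6]  = -12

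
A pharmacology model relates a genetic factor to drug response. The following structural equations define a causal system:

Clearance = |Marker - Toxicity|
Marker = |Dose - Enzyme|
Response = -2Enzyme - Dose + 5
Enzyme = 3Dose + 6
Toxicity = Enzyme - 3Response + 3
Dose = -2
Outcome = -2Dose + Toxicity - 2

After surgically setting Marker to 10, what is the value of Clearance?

28

The intervention breaks the incoming arrows to Marker: Marker = |Dose - Enzyme| no longer applies, and Marker = 10.
Enzyme = 3Dose + 6  [with Dose=-2]  = 0
Response = -2Enzyme - Dose + 5  [with Enzyme=0, Dose=-2]  = 7
Toxicity = Enzyme - 3Response + 3  [with Enzyme=0, Response=7]  = -18
Clearance = |Marker - Toxicity|  [with Marker=10, Toxicity=-18]  = 28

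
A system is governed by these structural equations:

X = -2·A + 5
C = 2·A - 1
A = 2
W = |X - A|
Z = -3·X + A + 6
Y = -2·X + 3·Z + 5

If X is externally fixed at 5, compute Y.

-26

do(X=5) replaces the equation X = -2·A + 5 with the constant X = 5.
Z = -3·X + A + 6  [with X=5, A=2]  = -7
Y = -2·X + 3·Z + 5  [with X=5, Z=-7]  = -26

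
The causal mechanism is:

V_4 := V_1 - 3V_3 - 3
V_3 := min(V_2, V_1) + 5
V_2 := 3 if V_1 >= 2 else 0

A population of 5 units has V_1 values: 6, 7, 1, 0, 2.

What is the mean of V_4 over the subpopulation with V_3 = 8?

E[V_4|V_3=8] averages over only the 2 units with V_3=8 (V_1 = 6, 7): V_4 = -21, -20, mean -20.5.

-20.5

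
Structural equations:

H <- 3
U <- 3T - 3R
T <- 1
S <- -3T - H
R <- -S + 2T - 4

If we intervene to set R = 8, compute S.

-6

Under do(R=8), the mechanism R <- -S + 2T - 4 is discarded; R is fixed at 8.
Since S is not a descendant of the intervened variable, it is unaffected.
S = -3T - H  [with T=1, H=3]  = -6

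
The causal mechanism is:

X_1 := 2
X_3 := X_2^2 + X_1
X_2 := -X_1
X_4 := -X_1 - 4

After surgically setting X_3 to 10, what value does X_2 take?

-2

Under do(X_3=10), the mechanism X_3 := X_2^2 + X_1 is discarded; X_3 is fixed at 10.
Since X_2 is not a descendant of the intervened variable, it is unaffected.
X_2 = -X_1  [with X_1=2]  = -2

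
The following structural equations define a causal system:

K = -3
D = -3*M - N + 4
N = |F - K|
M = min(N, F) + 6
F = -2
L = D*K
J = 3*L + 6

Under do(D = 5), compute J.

Under do(D=5), the mechanism D = -3*M - N + 4 is discarded; D is fixed at 5.
L = D*K  [with D=5, K=-3]  = -15
J = 3*L + 6  [with L=-15]  = -39

-39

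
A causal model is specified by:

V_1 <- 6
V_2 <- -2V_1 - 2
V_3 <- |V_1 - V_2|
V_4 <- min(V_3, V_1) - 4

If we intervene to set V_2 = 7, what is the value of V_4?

-3

Under do(V_2=7), the mechanism V_2 <- -2V_1 - 2 is discarded; V_2 is fixed at 7.
V_3 = |V_1 - V_2|  [with V_1=6, V_2=7]  = 1
V_4 = min(V_3, V_1) - 4  [with V_3=1, V_1=6]  = -3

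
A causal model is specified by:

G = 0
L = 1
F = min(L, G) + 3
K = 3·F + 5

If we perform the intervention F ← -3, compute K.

-4

The intervention breaks the incoming arrows to F: F = min(L, G) + 3 no longer applies, and F = -3.
K = 3·F + 5  [with F=-3]  = -4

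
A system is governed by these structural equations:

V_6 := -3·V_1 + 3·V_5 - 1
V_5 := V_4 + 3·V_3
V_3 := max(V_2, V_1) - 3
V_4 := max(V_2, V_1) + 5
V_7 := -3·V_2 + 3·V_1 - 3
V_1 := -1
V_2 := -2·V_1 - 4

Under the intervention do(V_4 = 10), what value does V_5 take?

Intervening sets V_4 = 10 and removes its equation (V_4 := max(V_2, V_1) + 5).
V_2 = -2·V_1 - 4  [with V_1=-1]  = -2
V_3 = max(V_2, V_1) - 3  [with V_2=-2, V_1=-1]  = -4
V_5 = V_4 + 3·V_3  [with V_4=10, V_3=-4]  = -2

-2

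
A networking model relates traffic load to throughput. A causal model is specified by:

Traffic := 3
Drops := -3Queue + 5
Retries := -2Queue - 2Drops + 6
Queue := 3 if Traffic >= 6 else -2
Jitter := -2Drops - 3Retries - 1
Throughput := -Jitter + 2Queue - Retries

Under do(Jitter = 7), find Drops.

do(Jitter=7) replaces the equation Jitter := -2Drops - 3Retries - 1 with the constant Jitter = 7.
Drops is not downstream of the intervention, so its value is determined by the original equations.
Queue = 3 if Traffic >= 6 else -2  [with Traffic=3]  = -2
Drops = -3Queue + 5  [with Queue=-2]  = 11

11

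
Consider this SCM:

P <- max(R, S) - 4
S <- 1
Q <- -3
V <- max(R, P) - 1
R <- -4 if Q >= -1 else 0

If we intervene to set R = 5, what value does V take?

4

do(R=5) replaces the equation R <- -4 if Q >= -1 else 0 with the constant R = 5.
P = max(R, S) - 4  [with R=5, S=1]  = 1
V = max(R, P) - 1  [with R=5, P=1]  = 4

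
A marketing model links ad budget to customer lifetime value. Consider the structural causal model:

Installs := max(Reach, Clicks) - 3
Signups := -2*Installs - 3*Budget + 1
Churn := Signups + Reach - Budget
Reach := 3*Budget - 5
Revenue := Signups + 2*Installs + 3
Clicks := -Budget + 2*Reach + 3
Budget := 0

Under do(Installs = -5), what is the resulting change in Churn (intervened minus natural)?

-6

Under do(Installs=-5), the mechanism Installs := max(Reach, Clicks) - 3 is discarded; Installs is fixed at -5.
Reach = 3*Budget - 5  [with Budget=0]  = -5
Signups = -2*Installs - 3*Budget + 1  [with Installs=-5, Budget=0]  = 11
Churn = Signups + Reach - Budget  [with Signups=11, Reach=-5, Budget=0]  = 6
Without intervention: Reach = 3*Budget - 5  [with Budget=0]  = -5; Clicks = -Budget + 2*Reach + 3  [with Budget=0, Reach=-5]  = -7; Installs = max(Reach, Clicks) - 3  [with Reach=-5, Clicks=-7]  = -8; Signups = -2*Installs - 3*Budget + 1  [with Installs=-8, Budget=0]  = 17; Churn = Signups + Reach - Budget  [with Signups=17, Reach=-5, Budget=0]  = 12.
Change = 6 − 12 = -6.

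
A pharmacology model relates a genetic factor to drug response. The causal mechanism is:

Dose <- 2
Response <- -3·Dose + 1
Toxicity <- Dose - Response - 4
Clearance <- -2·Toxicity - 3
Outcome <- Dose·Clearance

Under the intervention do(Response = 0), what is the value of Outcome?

2

do(Response=0) replaces the equation Response <- -3·Dose + 1 with the constant Response = 0.
Toxicity = Dose - Response - 4  [with Dose=2, Response=0]  = -2
Clearance = -2·Toxicity - 3  [with Toxicity=-2]  = 1
Outcome = Dose·Clearance  [with Dose=2, Clearance=1]  = 2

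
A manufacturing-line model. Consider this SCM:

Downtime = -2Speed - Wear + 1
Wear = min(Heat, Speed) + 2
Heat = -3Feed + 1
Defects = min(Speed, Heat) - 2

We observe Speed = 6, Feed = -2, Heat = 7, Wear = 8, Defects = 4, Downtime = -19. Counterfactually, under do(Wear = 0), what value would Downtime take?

-11

Under do(Wear=0), the mechanism Wear = min(Heat, Speed) + 2 is discarded; Wear is fixed at 0.
Downtime = -2Speed - Wear + 1  [with Speed=6, Wear=0]  = -11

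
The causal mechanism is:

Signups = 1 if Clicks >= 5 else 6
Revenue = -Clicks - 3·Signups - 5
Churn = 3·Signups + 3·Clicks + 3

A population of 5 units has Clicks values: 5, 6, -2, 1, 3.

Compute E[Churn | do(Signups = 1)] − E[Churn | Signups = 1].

-8.7

The intervention sets Signups=1 in all 5 units regardless of Clicks. Recomputing Churn per unit gives 21, 24, 0, 9, 15; average 13.8.
Conditioning on Signups=1 selects the 2 unit(s) with Clicks ∈ {5, 6}. Their Churn values: 21, 24. Mean = 22.5.
Difference = 13.8 − 22.5 = -8.7.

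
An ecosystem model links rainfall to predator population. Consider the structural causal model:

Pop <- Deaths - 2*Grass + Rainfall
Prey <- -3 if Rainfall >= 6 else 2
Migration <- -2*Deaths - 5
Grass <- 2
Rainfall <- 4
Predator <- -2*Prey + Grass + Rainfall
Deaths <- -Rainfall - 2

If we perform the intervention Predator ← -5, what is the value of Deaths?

-6

Intervening sets Predator = -5 and removes its equation (Predator <- -2*Prey + Grass + Rainfall).
No directed path runs from Predator to Deaths, so Deaths keeps its natural value.
Deaths = -Rainfall - 2  [with Rainfall=4]  = -6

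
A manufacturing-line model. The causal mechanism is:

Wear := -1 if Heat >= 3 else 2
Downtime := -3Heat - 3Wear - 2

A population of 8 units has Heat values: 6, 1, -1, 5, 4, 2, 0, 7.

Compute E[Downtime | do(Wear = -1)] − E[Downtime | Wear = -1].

The intervention sets Wear=-1 in all 8 units regardless of Heat. Recomputing Downtime per unit gives -17, -2, 4, -14, -11, -5, 1, -20; average -8.
E[Downtime|Wear=-1] averages over only the 4 units with Wear=-1 (Heat = 6, 5, 4, 7): Downtime = -17, -14, -11, -20, mean -15.5.
Difference = -8 − (-15.5) = 7.5.

7.5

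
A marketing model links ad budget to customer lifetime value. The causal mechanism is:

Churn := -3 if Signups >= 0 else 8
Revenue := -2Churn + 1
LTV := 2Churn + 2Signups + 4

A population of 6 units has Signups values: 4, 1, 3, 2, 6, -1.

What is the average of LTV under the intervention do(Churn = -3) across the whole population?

3

The intervention sets Churn=-3 in all 6 units regardless of Signups. Recomputing LTV per unit gives 6, 0, 4, 2, 10, -4; average 3.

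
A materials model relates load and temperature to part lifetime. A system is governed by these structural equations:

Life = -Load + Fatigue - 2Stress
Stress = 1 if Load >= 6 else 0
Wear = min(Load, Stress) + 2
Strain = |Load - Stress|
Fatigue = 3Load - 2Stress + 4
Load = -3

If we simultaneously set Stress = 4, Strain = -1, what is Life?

Under do(Stress = 4, Strain = -1), each intervened variable's structural equation is replaced by its fixed value.
Fatigue = 3Load - 2Stress + 4  [with Load=-3, Stress=4]  = -13
Life = -Load + Fatigue - 2Stress  [with Load=-3, Fatigue=-13, Stress=4]  = -18

-18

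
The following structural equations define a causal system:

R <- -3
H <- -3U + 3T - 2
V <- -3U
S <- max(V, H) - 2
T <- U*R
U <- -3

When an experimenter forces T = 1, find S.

The intervention breaks the incoming arrows to T: T <- U*R no longer applies, and T = 1.
H = -3U + 3T - 2  [with U=-3, T=1]  = 10
V = -3U  [with U=-3]  = 9
S = max(V, H) - 2  [with V=9, H=10]  = 8

8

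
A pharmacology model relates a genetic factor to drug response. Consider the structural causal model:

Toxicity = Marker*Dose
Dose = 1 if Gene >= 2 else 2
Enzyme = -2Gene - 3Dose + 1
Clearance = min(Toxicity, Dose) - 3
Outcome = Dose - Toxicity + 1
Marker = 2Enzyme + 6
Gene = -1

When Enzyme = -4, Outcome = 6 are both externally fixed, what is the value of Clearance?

Under do(Enzyme = -4, Outcome = 6), each intervened variable's structural equation is replaced by its fixed value.
Dose = 1 if Gene >= 2 else 2  [with Gene=-1]  = 2
Marker = 2Enzyme + 6  [with Enzyme=-4]  = -2
Toxicity = Marker*Dose  [with Marker=-2, Dose=2]  = -4
Clearance = min(Toxicity, Dose) - 3  [with Toxicity=-4, Dose=2]  = -7

-7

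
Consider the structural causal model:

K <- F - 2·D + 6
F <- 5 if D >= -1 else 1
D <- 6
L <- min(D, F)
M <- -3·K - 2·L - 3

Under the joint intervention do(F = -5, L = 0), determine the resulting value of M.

30

Under do(F = -5, L = 0), each intervened variable's structural equation is replaced by its fixed value.
K = F - 2·D + 6  [with F=-5, D=6]  = -11
M = -3·K - 2·L - 3  [with K=-11, L=0]  = 30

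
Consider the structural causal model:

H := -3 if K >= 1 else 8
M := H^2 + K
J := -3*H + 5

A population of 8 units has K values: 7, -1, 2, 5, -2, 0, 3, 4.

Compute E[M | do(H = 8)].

Under do(H=8), H's equation is replaced by H=8 for every unit. Per-unit M: 71, 63, 66, 69, 62, 64, 67, 68. Mean = 66.25.

66.25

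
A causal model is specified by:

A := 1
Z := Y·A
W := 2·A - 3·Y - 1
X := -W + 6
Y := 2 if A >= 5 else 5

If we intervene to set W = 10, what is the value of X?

Intervening sets W = 10 and removes its equation (W := 2·A - 3·Y - 1).
X = -W + 6  [with W=10]  = -4

-4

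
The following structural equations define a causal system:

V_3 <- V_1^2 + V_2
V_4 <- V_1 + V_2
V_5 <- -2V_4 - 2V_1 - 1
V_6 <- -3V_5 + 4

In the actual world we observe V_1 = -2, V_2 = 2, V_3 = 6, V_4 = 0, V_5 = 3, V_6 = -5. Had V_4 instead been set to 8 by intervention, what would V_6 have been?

Under do(V_4=8), the mechanism V_4 <- V_1 + V_2 is discarded; V_4 is fixed at 8.
V_5 = -2V_4 - 2V_1 - 1  [with V_4=8, V_1=-2]  = -13
V_6 = -3V_5 + 4  [with V_5=-13]  = 43

43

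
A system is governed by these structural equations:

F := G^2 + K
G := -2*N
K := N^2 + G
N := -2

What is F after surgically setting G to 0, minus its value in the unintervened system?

Under do(G=0), the mechanism G := -2*N is discarded; G is fixed at 0.
K = N^2 + G  [with N=-2, G=0]  = 4
F = G^2 + K  [with G=0, K=4]  = 4
Without intervention: G = -2*N  [with N=-2]  = 4; K = N^2 + G  [with N=-2, G=4]  = 8; F = G^2 + K  [with G=4, K=8]  = 24.
Change = 4 − 24 = -20.

-20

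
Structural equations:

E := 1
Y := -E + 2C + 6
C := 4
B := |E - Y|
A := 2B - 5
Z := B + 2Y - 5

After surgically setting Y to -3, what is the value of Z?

do(Y=-3) replaces the equation Y := -E + 2C + 6 with the constant Y = -3.
B = |E - Y|  [with E=1, Y=-3]  = 4
Z = B + 2Y - 5  [with B=4, Y=-3]  = -7

-7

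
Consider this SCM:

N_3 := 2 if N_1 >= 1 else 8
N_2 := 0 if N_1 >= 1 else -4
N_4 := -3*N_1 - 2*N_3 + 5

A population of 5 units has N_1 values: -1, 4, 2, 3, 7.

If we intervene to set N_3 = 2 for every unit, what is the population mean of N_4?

-8

Under do(N_3=2), N_3's equation is replaced by N_3=2 for every unit. Per-unit N_4: 4, -11, -5, -8, -20. Mean = -8.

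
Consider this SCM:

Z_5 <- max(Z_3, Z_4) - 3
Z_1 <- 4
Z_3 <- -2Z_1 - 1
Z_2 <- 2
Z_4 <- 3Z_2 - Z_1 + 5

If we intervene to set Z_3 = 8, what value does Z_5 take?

5

do(Z_3=8) replaces the equation Z_3 <- -2Z_1 - 1 with the constant Z_3 = 8.
Z_4 = 3Z_2 - Z_1 + 5  [with Z_2=2, Z_1=4]  = 7
Z_5 = max(Z_3, Z_4) - 3  [with Z_3=8, Z_4=7]  = 5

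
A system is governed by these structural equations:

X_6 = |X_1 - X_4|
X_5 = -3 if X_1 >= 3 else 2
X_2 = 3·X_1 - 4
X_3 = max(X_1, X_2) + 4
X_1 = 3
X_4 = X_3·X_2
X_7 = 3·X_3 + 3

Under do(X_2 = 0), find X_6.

Under do(X_2=0), the mechanism X_2 = 3·X_1 - 4 is discarded; X_2 is fixed at 0.
X_3 = max(X_1, X_2) + 4  [with X_1=3, X_2=0]  = 7
X_4 = X_3·X_2  [with X_3=7, X_2=0]  = 0
X_6 = |X_1 - X_4|  [with X_1=3, X_4=0]  = 3

3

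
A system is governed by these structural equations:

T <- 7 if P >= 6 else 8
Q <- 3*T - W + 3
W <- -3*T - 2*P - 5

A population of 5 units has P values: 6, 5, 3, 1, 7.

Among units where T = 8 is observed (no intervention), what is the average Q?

62

E[Q|T=8] averages over only the 3 units with T=8 (P = 5, 3, 1): Q = 66, 62, 58, mean 62.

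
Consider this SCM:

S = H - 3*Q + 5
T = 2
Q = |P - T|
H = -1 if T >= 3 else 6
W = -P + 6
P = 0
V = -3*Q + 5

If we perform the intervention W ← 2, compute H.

do(W=2) replaces the equation W = -P + 6 with the constant W = 2.
No directed path runs from W to H, so H keeps its natural value.
H = -1 if T >= 3 else 6  [with T=2]  = 6

6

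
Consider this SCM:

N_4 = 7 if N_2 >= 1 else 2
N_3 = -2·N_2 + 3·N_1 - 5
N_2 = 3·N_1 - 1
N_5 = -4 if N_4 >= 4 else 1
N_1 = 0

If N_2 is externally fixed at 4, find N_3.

-13

The intervention breaks the incoming arrows to N_2: N_2 = 3·N_1 - 1 no longer applies, and N_2 = 4.
N_3 = -2·N_2 + 3·N_1 - 5  [with N_2=4, N_1=0]  = -13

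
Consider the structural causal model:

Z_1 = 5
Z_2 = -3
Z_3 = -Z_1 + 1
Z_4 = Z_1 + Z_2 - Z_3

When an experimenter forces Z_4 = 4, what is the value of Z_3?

Under do(Z_4=4), the mechanism Z_4 = Z_1 + Z_2 - Z_3 is discarded; Z_4 is fixed at 4.
Since Z_3 is not a descendant of the intervened variable, it is unaffected.
Z_3 = -Z_1 + 1  [with Z_1=5]  = -4

-4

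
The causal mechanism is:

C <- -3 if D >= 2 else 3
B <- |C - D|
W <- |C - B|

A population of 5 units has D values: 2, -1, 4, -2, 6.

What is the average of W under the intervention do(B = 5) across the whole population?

5.6

Under do(B=5), B's equation is replaced by B=5 for every unit. Per-unit W: 8, 2, 8, 2, 8. Mean = 5.6.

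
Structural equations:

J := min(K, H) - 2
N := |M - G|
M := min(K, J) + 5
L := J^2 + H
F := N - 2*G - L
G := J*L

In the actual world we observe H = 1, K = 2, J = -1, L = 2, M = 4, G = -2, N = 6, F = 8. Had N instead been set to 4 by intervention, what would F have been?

6

do(N=4) replaces the equation N := |M - G| with the constant N = 4.
J = min(K, H) - 2  [with K=2, H=1]  = -1
L = J^2 + H  [with J=-1, H=1]  = 2
G = J*L  [with J=-1, L=2]  = -2
F = N - 2*G - L  [with N=4, G=-2, L=2]  = 6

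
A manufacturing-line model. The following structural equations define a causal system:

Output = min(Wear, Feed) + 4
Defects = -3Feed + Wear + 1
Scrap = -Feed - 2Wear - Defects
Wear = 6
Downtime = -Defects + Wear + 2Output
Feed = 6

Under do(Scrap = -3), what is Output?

Intervening sets Scrap = -3 and removes its equation (Scrap = -Feed - 2Wear - Defects).
No directed path runs from Scrap to Output, so Output keeps its natural value.
Output = min(Wear, Feed) + 4  [with Wear=6, Feed=6]  = 10

10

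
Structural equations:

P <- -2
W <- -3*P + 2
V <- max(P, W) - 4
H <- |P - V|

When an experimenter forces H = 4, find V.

4

Under do(H=4), the mechanism H <- |P - V| is discarded; H is fixed at 4.
Since V is not a descendant of the intervened variable, it is unaffected.
W = -3*P + 2  [with P=-2]  = 8
V = max(P, W) - 4  [with P=-2, W=8]  = 4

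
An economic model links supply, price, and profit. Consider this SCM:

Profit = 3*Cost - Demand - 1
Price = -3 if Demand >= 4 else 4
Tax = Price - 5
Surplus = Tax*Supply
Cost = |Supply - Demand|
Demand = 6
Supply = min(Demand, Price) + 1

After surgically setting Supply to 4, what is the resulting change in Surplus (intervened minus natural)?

The intervention breaks the incoming arrows to Supply: Supply = min(Demand, Price) + 1 no longer applies, and Supply = 4.
Price = -3 if Demand >= 4 else 4  [with Demand=6]  = -3
Tax = Price - 5  [with Price=-3]  = -8
Surplus = Tax*Supply  [with Tax=-8, Supply=4]  = -32
Without intervention: Price = -3 if Demand >= 4 else 4  [with Demand=6]  = -3; Supply = min(Demand, Price) + 1  [with Demand=6, Price=-3]  = -2; Tax = Price - 5  [with Price=-3]  = -8; Surplus = Tax*Supply  [with Tax=-8, Supply=-2]  = 16.
Change = -32 − 16 = -48.

-48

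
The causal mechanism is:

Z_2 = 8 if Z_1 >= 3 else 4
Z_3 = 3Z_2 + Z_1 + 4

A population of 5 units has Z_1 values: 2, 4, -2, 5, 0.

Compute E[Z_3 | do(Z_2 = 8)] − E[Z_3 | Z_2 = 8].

do(Z_2=8) breaks Z_2's dependence on Z_1. With Z_2=8 fixed, Z_3 across the units is 30, 32, 26, 33, 28, mean 29.8.
Observing Z_2=8 restricts to units where Z_2's equation naturally yields 8: Z_1 ∈ {4, 5}. In that subpopulation Z_3 = 32, 33, mean 32.5.
Difference = 29.8 − 32.5 = -2.7.

-2.7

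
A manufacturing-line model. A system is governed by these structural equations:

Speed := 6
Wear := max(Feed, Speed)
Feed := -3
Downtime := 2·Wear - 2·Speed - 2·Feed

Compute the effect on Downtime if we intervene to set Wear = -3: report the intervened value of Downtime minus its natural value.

The intervention breaks the incoming arrows to Wear: Wear := max(Feed, Speed) no longer applies, and Wear = -3.
Downtime = 2·Wear - 2·Speed - 2·Feed  [with Wear=-3, Speed=6, Feed=-3]  = -12
Without intervention: Wear = max(Feed, Speed)  [with Feed=-3, Speed=6]  = 6; Downtime = 2·Wear - 2·Speed - 2·Feed  [with Wear=6, Speed=6, Feed=-3]  = 6.
Change = -12 − 6 = -18.

-18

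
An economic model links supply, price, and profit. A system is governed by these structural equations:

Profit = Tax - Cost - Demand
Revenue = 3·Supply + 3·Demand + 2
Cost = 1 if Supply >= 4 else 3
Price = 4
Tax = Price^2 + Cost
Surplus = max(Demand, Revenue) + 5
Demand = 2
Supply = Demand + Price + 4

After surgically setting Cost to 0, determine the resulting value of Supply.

Under do(Cost=0), the mechanism Cost = 1 if Supply >= 4 else 3 is discarded; Cost is fixed at 0.
Since Supply is not a descendant of the intervened variable, it is unaffected.
Supply = Demand + Price + 4  [with Demand=2, Price=4]  = 10

10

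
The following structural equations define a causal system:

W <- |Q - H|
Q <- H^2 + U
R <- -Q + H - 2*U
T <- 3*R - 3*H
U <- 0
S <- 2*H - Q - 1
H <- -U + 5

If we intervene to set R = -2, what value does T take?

-21

Intervening sets R = -2 and removes its equation (R <- -Q + H - 2*U).
H = -U + 5  [with U=0]  = 5
T = 3*R - 3*H  [with R=-2, H=5]  = -21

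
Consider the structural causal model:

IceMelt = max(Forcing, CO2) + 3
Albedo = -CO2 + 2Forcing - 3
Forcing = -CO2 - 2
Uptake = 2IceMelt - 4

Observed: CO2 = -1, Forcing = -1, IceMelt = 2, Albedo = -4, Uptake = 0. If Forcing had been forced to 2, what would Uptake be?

6

do(Forcing=2) replaces the equation Forcing = -CO2 - 2 with the constant Forcing = 2.
IceMelt = max(Forcing, CO2) + 3  [with Forcing=2, CO2=-1]  = 5
Uptake = 2IceMelt - 4  [with IceMelt=5]  = 6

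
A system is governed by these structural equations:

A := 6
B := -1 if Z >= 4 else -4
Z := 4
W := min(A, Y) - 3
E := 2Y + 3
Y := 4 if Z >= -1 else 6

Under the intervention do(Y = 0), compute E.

do(Y=0) replaces the equation Y := 4 if Z >= -1 else 6 with the constant Y = 0.
E = 2Y + 3  [with Y=0]  = 3

3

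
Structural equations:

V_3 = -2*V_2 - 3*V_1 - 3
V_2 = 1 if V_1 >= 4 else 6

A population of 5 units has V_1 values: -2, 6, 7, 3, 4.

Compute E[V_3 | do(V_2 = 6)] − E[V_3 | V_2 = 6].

-9.3

Under do(V_2=6), V_2's equation is replaced by V_2=6 for every unit. Per-unit V_3: -9, -33, -36, -24, -27. Mean = -25.8.
Observing V_2=6 restricts to units where V_2's equation naturally yields 6: V_1 ∈ {-2, 3}. In that subpopulation V_3 = -9, -24, mean -16.5.
Difference = -25.8 − (-16.5) = -9.3.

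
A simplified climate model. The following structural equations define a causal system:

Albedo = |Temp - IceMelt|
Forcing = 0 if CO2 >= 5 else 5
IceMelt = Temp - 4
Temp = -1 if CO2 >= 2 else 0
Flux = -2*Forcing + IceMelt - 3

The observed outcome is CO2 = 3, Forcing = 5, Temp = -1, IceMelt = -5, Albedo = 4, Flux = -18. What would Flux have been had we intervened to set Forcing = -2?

-4

Under do(Forcing=-2), the mechanism Forcing = 0 if CO2 >= 5 else 5 is discarded; Forcing is fixed at -2.
Temp = -1 if CO2 >= 2 else 0  [with CO2=3]  = -1
IceMelt = Temp - 4  [with Temp=-1]  = -5
Flux = -2*Forcing + IceMelt - 3  [with Forcing=-2, IceMelt=-5]  = -4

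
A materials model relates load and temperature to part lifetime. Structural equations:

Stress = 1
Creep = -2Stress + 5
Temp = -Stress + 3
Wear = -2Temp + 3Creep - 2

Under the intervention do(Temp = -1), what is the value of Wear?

9

Under do(Temp=-1), the mechanism Temp = -Stress + 3 is discarded; Temp is fixed at -1.
Creep = -2Stress + 5  [with Stress=1]  = 3
Wear = -2Temp + 3Creep - 2  [with Temp=-1, Creep=3]  = 9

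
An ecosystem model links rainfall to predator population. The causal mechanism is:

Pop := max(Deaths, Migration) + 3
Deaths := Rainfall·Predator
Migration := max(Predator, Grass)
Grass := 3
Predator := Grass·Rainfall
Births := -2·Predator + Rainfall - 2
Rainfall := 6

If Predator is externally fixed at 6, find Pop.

39

The intervention breaks the incoming arrows to Predator: Predator := Grass·Rainfall no longer applies, and Predator = 6.
Deaths = Rainfall·Predator  [with Rainfall=6, Predator=6]  = 36
Migration = max(Predator, Grass)  [with Predator=6, Grass=3]  = 6
Pop = max(Deaths, Migration) + 3  [with Deaths=36, Migration=6]  = 39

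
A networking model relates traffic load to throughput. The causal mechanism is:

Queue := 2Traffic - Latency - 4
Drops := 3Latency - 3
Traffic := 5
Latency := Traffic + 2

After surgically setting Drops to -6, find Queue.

-1

Under do(Drops=-6), the mechanism Drops := 3Latency - 3 is discarded; Drops is fixed at -6.
Since Queue is not a descendant of the intervened variable, it is unaffected.
Latency = Traffic + 2  [with Traffic=5]  = 7
Queue = 2Traffic - Latency - 4  [with Traffic=5, Latency=7]  = -1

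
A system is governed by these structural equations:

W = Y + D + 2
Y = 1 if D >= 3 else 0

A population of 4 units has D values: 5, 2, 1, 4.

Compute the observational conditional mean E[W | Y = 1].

E[W|Y=1] averages over only the 2 units with Y=1 (D = 5, 4): W = 8, 7, mean 7.5.

7.5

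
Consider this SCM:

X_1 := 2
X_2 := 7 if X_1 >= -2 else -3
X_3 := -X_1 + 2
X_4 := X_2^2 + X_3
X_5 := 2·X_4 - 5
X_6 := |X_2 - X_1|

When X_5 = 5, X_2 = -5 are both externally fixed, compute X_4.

25

Setting X_5 = 5, X_2 = -5 by intervention discards those variables' equations.
X_3 = -X_1 + 2  [with X_1=2]  = 0
X_4 = X_2^2 + X_3  [with X_2=-5, X_3=0]  = 25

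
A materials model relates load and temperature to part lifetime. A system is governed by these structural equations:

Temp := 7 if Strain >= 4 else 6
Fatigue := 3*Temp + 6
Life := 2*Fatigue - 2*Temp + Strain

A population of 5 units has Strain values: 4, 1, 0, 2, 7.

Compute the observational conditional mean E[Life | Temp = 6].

Conditioning on Temp=6 selects the 3 unit(s) with Strain ∈ {1, 0, 2}. Their Life values: 37, 36, 38. Mean = 37.

37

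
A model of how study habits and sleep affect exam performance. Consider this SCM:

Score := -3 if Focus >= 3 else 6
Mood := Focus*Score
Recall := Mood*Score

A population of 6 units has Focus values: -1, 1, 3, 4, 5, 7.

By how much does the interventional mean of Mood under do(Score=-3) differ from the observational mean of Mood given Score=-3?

Every unit gets Score=-3 under the intervention. Mood values become 3, -3, -9, -12, -15, -21; E[Mood|do(Score=-3)] = -9.5.
Conditioning on Score=-3 selects the 4 unit(s) with Focus ∈ {3, 4, 5, 7}. Their Mood values: -9, -12, -15, -21. Mean = -14.25.
Difference = -9.5 − (-14.25) = 4.75.

4.75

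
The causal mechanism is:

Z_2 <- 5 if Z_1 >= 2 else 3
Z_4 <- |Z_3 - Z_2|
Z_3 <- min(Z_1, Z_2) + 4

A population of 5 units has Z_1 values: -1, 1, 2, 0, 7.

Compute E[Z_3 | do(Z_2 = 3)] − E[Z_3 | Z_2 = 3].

1

Under do(Z_2=3), Z_2's equation is replaced by Z_2=3 for every unit. Per-unit Z_3: 3, 5, 6, 4, 7. Mean = 5.
E[Z_3|Z_2=3] averages over only the 3 units with Z_2=3 (Z_1 = -1, 1, 0): Z_3 = 3, 5, 4, mean 4.
Difference = 5 − 4 = 1.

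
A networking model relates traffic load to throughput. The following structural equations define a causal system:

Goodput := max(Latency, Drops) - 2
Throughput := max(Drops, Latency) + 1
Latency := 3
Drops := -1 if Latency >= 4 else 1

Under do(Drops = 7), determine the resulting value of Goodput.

Under do(Drops=7), the mechanism Drops := -1 if Latency >= 4 else 1 is discarded; Drops is fixed at 7.
Goodput = max(Latency, Drops) - 2  [with Latency=3, Drops=7]  = 5

5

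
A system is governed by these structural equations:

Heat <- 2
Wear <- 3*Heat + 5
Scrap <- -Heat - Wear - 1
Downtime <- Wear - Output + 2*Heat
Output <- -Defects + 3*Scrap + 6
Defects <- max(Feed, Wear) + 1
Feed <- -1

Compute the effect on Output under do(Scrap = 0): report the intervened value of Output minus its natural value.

The intervention breaks the incoming arrows to Scrap: Scrap <- -Heat - Wear - 1 no longer applies, and Scrap = 0.
Wear = 3*Heat + 5  [with Heat=2]  = 11
Defects = max(Feed, Wear) + 1  [with Feed=-1, Wear=11]  = 12
Output = -Defects + 3*Scrap + 6  [with Defects=12, Scrap=0]  = -6
Without intervention: Wear = 3*Heat + 5  [with Heat=2]  = 11; Defects = max(Feed, Wear) + 1  [with Feed=-1, Wear=11]  = 12; Scrap = -Heat - Wear - 1  [with Heat=2, Wear=11]  = -14; Output = -Defects + 3*Scrap + 6  [with Defects=12, Scrap=-14]  = -48.
Change = -6 − (-48) = 42.

42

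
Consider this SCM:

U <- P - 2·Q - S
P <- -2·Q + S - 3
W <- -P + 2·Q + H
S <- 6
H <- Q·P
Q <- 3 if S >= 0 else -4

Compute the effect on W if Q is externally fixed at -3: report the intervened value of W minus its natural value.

-42

Under do(Q=-3), the mechanism Q <- 3 if S >= 0 else -4 is discarded; Q is fixed at -3.
P = -2·Q + S - 3  [with Q=-3, S=6]  = 9
H = Q·P  [with Q=-3, P=9]  = -27
W = -P + 2·Q + H  [with P=9, Q=-3, H=-27]  = -42
Without intervention: Q = 3 if S >= 0 else -4  [with S=6]  = 3; P = -2·Q + S - 3  [with Q=3, S=6]  = -3; H = Q·P  [with Q=3, P=-3]  = -9; W = -P + 2·Q + H  [with P=-3, Q=3, H=-9]  = 0.
Change = -42 − 0 = -42.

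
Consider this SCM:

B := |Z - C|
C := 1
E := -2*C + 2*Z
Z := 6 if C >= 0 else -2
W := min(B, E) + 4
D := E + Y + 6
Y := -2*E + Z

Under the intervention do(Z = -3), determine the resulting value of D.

11

Under do(Z=-3), the mechanism Z := 6 if C >= 0 else -2 is discarded; Z is fixed at -3.
E = -2*C + 2*Z  [with C=1, Z=-3]  = -8
Y = -2*E + Z  [with E=-8, Z=-3]  = 13
D = E + Y + 6  [with E=-8, Y=13]  = 11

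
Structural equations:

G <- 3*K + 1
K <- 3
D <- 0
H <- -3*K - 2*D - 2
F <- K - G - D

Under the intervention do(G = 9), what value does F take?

-6

The intervention breaks the incoming arrows to G: G <- 3*K + 1 no longer applies, and G = 9.
F = K - G - D  [with K=3, G=9, D=0]  = -6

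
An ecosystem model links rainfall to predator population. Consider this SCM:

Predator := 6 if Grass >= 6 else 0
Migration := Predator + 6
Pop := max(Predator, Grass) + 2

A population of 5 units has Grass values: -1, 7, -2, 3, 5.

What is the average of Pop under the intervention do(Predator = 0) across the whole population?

5

Under do(Predator=0), Predator's equation is replaced by Predator=0 for every unit. Per-unit Pop: 2, 9, 2, 5, 7. Mean = 5.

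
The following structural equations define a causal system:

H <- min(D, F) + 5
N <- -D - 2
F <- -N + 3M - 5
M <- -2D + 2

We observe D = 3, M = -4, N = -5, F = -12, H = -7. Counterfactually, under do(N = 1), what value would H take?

-13

do(N=1) replaces the equation N <- -D - 2 with the constant N = 1.
M = -2D + 2  [with D=3]  = -4
F = -N + 3M - 5  [with N=1, M=-4]  = -18
H = min(D, F) + 5  [with D=3, F=-18]  = -13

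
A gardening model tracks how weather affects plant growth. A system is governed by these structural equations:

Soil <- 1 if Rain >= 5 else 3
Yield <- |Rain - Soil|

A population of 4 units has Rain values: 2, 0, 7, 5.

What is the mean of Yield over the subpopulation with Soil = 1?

5

E[Yield|Soil=1] averages over only the 2 units with Soil=1 (Rain = 7, 5): Yield = 6, 4, mean 5.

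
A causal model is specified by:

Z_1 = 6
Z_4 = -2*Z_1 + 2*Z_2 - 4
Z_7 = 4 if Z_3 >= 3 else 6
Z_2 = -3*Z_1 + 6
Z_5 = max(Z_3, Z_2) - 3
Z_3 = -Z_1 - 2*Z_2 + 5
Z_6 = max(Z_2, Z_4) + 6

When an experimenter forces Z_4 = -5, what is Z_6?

Under do(Z_4=-5), the mechanism Z_4 = -2*Z_1 + 2*Z_2 - 4 is discarded; Z_4 is fixed at -5.
Z_2 = -3*Z_1 + 6  [with Z_1=6]  = -12
Z_6 = max(Z_2, Z_4) + 6  [with Z_2=-12, Z_4=-5]  = 1

1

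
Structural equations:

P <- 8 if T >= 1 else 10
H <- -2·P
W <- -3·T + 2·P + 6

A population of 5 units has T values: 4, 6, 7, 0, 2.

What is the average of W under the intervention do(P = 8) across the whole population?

10.6

Every unit gets P=8 under the intervention. W values become 10, 4, 1, 22, 16; E[W|do(P=8)] = 10.6.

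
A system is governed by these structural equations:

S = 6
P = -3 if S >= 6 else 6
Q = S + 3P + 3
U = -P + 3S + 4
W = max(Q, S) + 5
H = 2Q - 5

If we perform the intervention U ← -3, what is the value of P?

The intervention breaks the incoming arrows to U: U = -P + 3S + 4 no longer applies, and U = -3.
Since P is not a descendant of the intervened variable, it is unaffected.
P = -3 if S >= 6 else 6  [with S=6]  = -3

-3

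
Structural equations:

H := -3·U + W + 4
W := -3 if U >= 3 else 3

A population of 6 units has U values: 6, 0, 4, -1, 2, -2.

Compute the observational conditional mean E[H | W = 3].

Conditioning on W=3 selects the 4 unit(s) with U ∈ {0, -1, 2, -2}. Their H values: 7, 10, 1, 13. Mean = 7.75.

7.75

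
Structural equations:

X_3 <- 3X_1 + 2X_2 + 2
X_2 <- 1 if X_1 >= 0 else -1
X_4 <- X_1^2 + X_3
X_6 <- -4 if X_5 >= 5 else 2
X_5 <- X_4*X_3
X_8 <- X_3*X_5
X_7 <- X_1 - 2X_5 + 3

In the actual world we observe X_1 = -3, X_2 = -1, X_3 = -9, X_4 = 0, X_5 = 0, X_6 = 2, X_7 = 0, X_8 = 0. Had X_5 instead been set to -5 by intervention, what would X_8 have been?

do(X_5=-5) replaces the equation X_5 <- X_4*X_3 with the constant X_5 = -5.
X_2 = 1 if X_1 >= 0 else -1  [with X_1=-3]  = -1
X_3 = 3X_1 + 2X_2 + 2  [with X_1=-3, X_2=-1]  = -9
X_8 = X_3*X_5  [with X_3=-9, X_5=-5]  = 45

45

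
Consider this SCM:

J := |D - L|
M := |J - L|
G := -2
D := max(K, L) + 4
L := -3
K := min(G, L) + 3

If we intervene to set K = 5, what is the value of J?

do(K=5) replaces the equation K := min(G, L) + 3 with the constant K = 5.
D = max(K, L) + 4  [with K=5, L=-3]  = 9
J = |D - L|  [with D=9, L=-3]  = 12

12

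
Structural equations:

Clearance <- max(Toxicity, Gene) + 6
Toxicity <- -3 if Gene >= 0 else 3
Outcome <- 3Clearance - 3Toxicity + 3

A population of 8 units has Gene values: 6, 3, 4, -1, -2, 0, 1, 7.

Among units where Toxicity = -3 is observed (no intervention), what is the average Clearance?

Conditioning on Toxicity=-3 selects the 6 unit(s) with Gene ∈ {6, 3, 4, 0, 1, 7}. Their Clearance values: 12, 9, 10, 6, 7, 13. Mean = 9.5.

9.5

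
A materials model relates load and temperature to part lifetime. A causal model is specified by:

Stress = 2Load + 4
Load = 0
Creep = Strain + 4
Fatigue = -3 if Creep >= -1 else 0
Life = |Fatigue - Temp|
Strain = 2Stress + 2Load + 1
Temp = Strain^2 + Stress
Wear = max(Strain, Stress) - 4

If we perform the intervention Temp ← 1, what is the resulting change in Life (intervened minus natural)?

do(Temp=1) replaces the equation Temp = Strain^2 + Stress with the constant Temp = 1.
Stress = 2Load + 4  [with Load=0]  = 4
Strain = 2Stress + 2Load + 1  [with Stress=4, Load=0]  = 9
Creep = Strain + 4  [with Strain=9]  = 13
Fatigue = -3 if Creep >= -1 else 0  [with Creep=13]  = -3
Life = |Fatigue - Temp|  [with Fatigue=-3, Temp=1]  = 4
Without intervention: Stress = 2Load + 4  [with Load=0]  = 4; Strain = 2Stress + 2Load + 1  [with Stress=4, Load=0]  = 9; Temp = Strain^2 + Stress  [with Strain=9, Stress=4]  = 85; Creep = Strain + 4  [with Strain=9]  = 13; Fatigue = -3 if Creep >= -1 else 0  [with Creep=13]  = -3; Life = |Fatigue - Temp|  [with Fatigue=-3, Temp=85]  = 88.
Change = 4 − 88 = -84.

-84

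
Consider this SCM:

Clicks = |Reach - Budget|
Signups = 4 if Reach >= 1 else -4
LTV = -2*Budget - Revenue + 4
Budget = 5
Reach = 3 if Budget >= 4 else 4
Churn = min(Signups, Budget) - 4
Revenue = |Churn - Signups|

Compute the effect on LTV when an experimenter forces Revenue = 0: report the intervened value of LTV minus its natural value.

4

Intervening sets Revenue = 0 and removes its equation (Revenue = |Churn - Signups|).
LTV = -2*Budget - Revenue + 4  [with Budget=5, Revenue=0]  = -6
Without intervention: Reach = 3 if Budget >= 4 else 4  [with Budget=5]  = 3; Signups = 4 if Reach >= 1 else -4  [with Reach=3]  = 4; Churn = min(Signups, Budget) - 4  [with Signups=4, Budget=5]  = 0; Revenue = |Churn - Signups|  [with Churn=0, Signups=4]  = 4; LTV = -2*Budget - Revenue + 4  [with Budget=5, Revenue=4]  = -10.
Change = -6 − (-10) = 4.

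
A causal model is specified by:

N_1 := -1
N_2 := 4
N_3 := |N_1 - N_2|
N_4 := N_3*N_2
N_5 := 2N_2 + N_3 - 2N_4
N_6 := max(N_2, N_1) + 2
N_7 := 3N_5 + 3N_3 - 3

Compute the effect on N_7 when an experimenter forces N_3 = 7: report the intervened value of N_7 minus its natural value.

-36

The intervention breaks the incoming arrows to N_3: N_3 := |N_1 - N_2| no longer applies, and N_3 = 7.
N_4 = N_3*N_2  [with N_3=7, N_2=4]  = 28
N_5 = 2N_2 + N_3 - 2N_4  [with N_2=4, N_3=7, N_4=28]  = -41
N_7 = 3N_5 + 3N_3 - 3  [with N_5=-41, N_3=7]  = -105
Without intervention: N_3 = |N_1 - N_2|  [with N_1=-1, N_2=4]  = 5; N_4 = N_3*N_2  [with N_3=5, N_2=4]  = 20; N_5 = 2N_2 + N_3 - 2N_4  [with N_2=4, N_3=5, N_4=20]  = -27; N_7 = 3N_5 + 3N_3 - 3  [with N_5=-27, N_3=5]  = -69.
Change = -105 − (-69) = -36.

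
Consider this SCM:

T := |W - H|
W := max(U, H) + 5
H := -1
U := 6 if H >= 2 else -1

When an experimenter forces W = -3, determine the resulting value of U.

-1

Under do(W=-3), the mechanism W := max(U, H) + 5 is discarded; W is fixed at -3.
Since U is not a descendant of the intervened variable, it is unaffected.
U = 6 if H >= 2 else -1  [with H=-1]  = -1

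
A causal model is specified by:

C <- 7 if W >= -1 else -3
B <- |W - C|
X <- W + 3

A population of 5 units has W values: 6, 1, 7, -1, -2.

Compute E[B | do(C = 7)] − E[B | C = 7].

Under do(C=7), C's equation is replaced by C=7 for every unit. Per-unit B: 1, 6, 0, 8, 9. Mean = 4.8.
Observing C=7 restricts to units where C's equation naturally yields 7: W ∈ {6, 1, 7, -1}. In that subpopulation B = 1, 6, 0, 8, mean 3.75.
Difference = 4.8 − 3.75 = 1.05.

1.05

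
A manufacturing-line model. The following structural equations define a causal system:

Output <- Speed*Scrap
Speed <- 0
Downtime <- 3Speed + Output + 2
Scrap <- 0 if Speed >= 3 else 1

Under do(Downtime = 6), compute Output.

Under do(Downtime=6), the mechanism Downtime <- 3Speed + Output + 2 is discarded; Downtime is fixed at 6.
Since Output is not a descendant of the intervened variable, it is unaffected.
Scrap = 0 if Speed >= 3 else 1  [with Speed=0]  = 1
Output = Speed*Scrap  [with Speed=0, Scrap=1]  = 0

0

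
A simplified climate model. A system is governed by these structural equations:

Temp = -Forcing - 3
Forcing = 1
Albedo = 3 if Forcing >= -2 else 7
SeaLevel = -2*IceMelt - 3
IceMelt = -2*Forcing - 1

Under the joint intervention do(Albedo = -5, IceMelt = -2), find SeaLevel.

The joint intervention fixes Albedo = -5, IceMelt = -2, removing each variable's own equation.
SeaLevel = -2*IceMelt - 3  [with IceMelt=-2]  = 1

1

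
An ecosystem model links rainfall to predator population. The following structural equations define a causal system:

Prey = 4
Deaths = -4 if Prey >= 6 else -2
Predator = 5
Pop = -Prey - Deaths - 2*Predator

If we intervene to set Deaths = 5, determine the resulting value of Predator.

5

Under do(Deaths=5), the mechanism Deaths = -4 if Prey >= 6 else -2 is discarded; Deaths is fixed at 5.
Since Predator is not a descendant of the intervened variable, it is unaffected.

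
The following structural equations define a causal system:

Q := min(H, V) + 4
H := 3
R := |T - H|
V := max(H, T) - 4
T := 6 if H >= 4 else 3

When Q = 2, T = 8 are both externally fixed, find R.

5

Setting Q = 2, T = 8 by intervention discards those variables' equations.
R = |T - H|  [with T=8, H=3]  = 5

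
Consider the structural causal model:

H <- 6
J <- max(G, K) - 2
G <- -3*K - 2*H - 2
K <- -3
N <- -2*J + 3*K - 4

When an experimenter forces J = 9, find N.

Intervening sets J = 9 and removes its equation (J <- max(G, K) - 2).
N = -2*J + 3*K - 4  [with J=9, K=-3]  = -31

-31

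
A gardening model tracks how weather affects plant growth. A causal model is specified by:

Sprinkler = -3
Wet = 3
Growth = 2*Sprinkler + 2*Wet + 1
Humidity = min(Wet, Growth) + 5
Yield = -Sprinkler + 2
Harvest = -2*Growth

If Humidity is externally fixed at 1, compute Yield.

5

Intervening sets Humidity = 1 and removes its equation (Humidity = min(Wet, Growth) + 5).
No directed path runs from Humidity to Yield, so Yield keeps its natural value.
Yield = -Sprinkler + 2  [with Sprinkler=-3]  = 5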